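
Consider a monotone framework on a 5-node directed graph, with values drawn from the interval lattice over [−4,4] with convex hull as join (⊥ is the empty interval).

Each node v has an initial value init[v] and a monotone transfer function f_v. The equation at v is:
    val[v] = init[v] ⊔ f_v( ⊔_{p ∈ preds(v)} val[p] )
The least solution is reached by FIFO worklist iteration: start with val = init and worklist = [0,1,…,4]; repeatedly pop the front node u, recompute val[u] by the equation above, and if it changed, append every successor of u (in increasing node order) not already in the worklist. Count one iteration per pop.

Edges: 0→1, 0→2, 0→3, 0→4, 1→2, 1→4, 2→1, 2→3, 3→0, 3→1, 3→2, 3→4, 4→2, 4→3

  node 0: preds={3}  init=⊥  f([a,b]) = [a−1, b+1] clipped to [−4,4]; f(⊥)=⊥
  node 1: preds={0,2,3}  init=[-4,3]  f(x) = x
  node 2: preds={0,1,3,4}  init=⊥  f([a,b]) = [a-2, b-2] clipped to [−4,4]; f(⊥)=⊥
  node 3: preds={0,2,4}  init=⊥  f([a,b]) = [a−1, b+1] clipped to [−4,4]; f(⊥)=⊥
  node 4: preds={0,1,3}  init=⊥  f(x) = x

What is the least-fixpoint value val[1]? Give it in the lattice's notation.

[-4,4]

Trace (16 dequeues):
  [1] u=0 | in ⊥ | out ⊥ | ==
  [2] u=1 | in ⊥ | out [-4,3] | ==
  [3] u=2 | in [-4,3] | out [-4,1] | prev ⊥ | push {1}
  [4] u=3 | in [-4,1] | out [-4,2] | prev ⊥ | push {0,2}
  [5] u=4 | in [-4,3] | out [-4,3] | prev ⊥ | push {3}
  [6] u=1 | in [-4,2] | out [-4,3] | ==
  [7] u=0 | in [-4,2] | out [-4,3] | prev ⊥ | push {1,4}
  [8] u=2 | in [-4,3] | out [-4,1] | ==
  [9] u=3 | in [-4,3] | out [-4,4] | prev [-4,2] | push {0,2}
  [10] u=1 | in [-4,4] | out [-4,4] | prev [-4,3] | push {}
  [11] u=4 | in [-4,4] | out [-4,4] | prev [-4,3] | push {3}
  [12] u=0 | in [-4,4] | out [-4,4] | prev [-4,3] | push {1,4}
  [13] u=2 | in [-4,4] | out [-4,2] | prev [-4,1] | push {}
  [14] u=3 | in [-4,4] | out [-4,4] | ==
  [15] u=1 | in [-4,4] | out [-4,4] | ==
  [16] u=4 | in [-4,4] | out [-4,4] | ==

Converged values:
  [0] [-4,4]
  [1] [-4,4]
  [2] [-4,2]
  [3] [-4,4]
  [4] [-4,4]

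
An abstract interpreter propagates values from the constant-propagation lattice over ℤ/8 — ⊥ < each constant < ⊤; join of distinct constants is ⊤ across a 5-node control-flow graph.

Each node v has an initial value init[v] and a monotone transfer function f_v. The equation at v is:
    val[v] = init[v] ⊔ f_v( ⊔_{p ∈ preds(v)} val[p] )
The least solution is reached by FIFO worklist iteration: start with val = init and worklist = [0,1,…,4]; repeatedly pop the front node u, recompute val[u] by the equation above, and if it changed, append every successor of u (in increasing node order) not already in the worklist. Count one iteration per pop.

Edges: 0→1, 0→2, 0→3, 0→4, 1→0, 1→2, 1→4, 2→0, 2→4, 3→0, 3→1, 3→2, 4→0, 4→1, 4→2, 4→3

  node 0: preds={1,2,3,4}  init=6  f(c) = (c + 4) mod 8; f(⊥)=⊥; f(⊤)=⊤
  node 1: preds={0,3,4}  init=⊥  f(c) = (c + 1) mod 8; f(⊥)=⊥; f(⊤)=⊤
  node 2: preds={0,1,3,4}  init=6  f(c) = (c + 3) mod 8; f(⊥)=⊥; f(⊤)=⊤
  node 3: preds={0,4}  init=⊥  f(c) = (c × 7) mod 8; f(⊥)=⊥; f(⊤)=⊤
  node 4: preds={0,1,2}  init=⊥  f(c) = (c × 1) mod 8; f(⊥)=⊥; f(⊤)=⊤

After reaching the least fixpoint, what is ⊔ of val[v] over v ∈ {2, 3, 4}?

Worklist (9 pops):
  #1 pop 0: in=6 → ⊤ (was 6); enqueue []
  #2 pop 1: in=⊤ → ⊤ (was ⊥); enqueue [0]
  #3 pop 2: in=⊤ → ⊤ (was 6); enqueue []
  #4 pop 3: in=⊤ → ⊤ (was ⊥); enqueue [1,2]
  #5 pop 4: in=⊤ → ⊤ (was ⊥); enqueue [3]
  #6 pop 0: in=⊤ → ⊤ (no change)
  #7 pop 1: in=⊤ → ⊤ (no change)
  #8 pop 2: in=⊤ → ⊤ (no change)
  #9 pop 3: in=⊤ → ⊤ (no change)

Fixpoint:
  val[0] = ⊤
  val[1] = ⊤
  val[2] = ⊤
  val[3] = ⊤
  val[4] = ⊤

⊤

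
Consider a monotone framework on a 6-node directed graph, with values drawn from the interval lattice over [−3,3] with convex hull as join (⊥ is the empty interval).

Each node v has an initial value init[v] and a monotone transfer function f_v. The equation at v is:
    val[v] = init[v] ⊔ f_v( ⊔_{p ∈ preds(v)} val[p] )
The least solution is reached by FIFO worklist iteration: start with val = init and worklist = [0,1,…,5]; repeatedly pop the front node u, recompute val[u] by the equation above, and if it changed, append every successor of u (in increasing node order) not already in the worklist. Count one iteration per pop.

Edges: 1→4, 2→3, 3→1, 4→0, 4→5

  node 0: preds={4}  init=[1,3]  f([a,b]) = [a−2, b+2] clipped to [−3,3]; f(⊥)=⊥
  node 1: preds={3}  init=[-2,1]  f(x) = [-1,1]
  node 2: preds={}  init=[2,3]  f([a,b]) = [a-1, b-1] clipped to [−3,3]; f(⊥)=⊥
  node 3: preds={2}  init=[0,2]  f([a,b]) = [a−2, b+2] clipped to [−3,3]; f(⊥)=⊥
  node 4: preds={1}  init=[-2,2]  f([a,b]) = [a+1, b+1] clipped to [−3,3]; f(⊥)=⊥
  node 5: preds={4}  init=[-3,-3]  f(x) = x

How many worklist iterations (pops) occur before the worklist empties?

7

Trace (7 dequeues):
  [1] u=0 | in [-2,2] | out [-3,3] | prev [1,3] | push {}
  [2] u=1 | in [0,2] | out [-2,1] | ==
  [3] u=2 | in ⊥ | out [2,3] | ==
  [4] u=3 | in [2,3] | out [0,3] | prev [0,2] | push {1}
  [5] u=4 | in [-2,1] | out [-2,2] | ==
  [6] u=5 | in [-2,2] | out [-3,2] | prev [-3,-3] | push {}
  [7] u=1 | in [0,3] | out [-2,1] | ==

Converged values:
  [0] [-3,3]
  [1] [-2,1]
  [2] [2,3]
  [3] [0,3]
  [4] [-2,2]
  [5] [-3,2]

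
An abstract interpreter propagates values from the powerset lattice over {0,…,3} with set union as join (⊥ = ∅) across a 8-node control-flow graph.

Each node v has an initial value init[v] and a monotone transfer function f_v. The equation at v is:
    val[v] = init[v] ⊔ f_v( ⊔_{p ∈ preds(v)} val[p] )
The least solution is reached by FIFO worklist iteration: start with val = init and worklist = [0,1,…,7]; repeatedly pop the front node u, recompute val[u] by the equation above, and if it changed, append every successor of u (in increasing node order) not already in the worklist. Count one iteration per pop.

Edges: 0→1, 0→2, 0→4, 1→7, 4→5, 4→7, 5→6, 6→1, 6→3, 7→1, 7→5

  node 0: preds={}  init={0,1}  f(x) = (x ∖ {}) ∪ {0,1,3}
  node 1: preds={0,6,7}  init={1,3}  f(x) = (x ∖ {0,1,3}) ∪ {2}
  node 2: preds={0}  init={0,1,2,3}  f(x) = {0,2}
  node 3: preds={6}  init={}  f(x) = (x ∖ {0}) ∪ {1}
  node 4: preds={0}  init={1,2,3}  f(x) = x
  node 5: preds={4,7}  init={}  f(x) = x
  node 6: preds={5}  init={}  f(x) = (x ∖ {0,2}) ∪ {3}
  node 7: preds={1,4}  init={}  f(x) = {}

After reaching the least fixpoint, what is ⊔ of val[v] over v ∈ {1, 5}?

{0,1,2,3}

Iteration log — 10 steps:
  step 1. node 0  ⊔preds={}  new={0,1,3}  old={0,1}  +wl: 
  step 2. node 1  ⊔preds={0,1,3}  new={1,2,3}  old={1,3}  +wl: 
  step 3. node 2  ⊔preds={0,1,3}  new={0,1,2,3}  stable
  step 4. node 3  ⊔preds={}  new={1}  old={}  +wl: 
  step 5. node 4  ⊔preds={0,1,3}  new={0,1,2,3}  old={1,2,3}  +wl: 
  step 6. node 5  ⊔preds={0,1,2,3}  new={0,1,2,3}  old={}  +wl: 
  step 7. node 6  ⊔preds={0,1,2,3}  new={1,3}  old={}  +wl: 1,3
  step 8. node 7  ⊔preds={0,1,2,3}  new={}  stable
  step 9. node 1  ⊔preds={0,1,3}  new={1,2,3}  stable
  step 10. node 3  ⊔preds={1,3}  new={1,3}  old={1}  +wl: 

Least fixpoint reached:
  node 0: {0,1,3}
  node 1: {1,2,3}
  node 2: {0,1,2,3}
  node 3: {1,3}
  node 4: {0,1,2,3}
  node 5: {0,1,2,3}
  node 6: {1,3}
  node 7: {}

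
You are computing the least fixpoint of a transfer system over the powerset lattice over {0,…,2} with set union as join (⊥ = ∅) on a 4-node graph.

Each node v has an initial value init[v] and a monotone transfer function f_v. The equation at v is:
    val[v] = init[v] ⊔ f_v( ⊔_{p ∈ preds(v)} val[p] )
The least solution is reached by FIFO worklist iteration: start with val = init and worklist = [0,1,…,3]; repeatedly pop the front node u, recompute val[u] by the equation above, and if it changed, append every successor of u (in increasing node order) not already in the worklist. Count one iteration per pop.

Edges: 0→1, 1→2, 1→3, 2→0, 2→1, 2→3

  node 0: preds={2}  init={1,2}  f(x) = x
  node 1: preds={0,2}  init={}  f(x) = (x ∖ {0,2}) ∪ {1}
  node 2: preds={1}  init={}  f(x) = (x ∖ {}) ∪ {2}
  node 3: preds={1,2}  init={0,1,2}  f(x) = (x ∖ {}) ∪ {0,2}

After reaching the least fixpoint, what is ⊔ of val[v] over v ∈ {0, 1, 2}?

Trace (6 dequeues):
  [1] u=0 | in {} | out {1,2} | ==
  [2] u=1 | in {1,2} | out {1} | prev {} | push {}
  [3] u=2 | in {1} | out {1,2} | prev {} | push {0,1}
  [4] u=3 | in {1,2} | out {0,1,2} | ==
  [5] u=0 | in {1,2} | out {1,2} | ==
  [6] u=1 | in {1,2} | out {1} | ==

Converged values:
  [0] {1,2}
  [1] {1}
  [2] {1,2}
  [3] {0,1,2}

{1,2}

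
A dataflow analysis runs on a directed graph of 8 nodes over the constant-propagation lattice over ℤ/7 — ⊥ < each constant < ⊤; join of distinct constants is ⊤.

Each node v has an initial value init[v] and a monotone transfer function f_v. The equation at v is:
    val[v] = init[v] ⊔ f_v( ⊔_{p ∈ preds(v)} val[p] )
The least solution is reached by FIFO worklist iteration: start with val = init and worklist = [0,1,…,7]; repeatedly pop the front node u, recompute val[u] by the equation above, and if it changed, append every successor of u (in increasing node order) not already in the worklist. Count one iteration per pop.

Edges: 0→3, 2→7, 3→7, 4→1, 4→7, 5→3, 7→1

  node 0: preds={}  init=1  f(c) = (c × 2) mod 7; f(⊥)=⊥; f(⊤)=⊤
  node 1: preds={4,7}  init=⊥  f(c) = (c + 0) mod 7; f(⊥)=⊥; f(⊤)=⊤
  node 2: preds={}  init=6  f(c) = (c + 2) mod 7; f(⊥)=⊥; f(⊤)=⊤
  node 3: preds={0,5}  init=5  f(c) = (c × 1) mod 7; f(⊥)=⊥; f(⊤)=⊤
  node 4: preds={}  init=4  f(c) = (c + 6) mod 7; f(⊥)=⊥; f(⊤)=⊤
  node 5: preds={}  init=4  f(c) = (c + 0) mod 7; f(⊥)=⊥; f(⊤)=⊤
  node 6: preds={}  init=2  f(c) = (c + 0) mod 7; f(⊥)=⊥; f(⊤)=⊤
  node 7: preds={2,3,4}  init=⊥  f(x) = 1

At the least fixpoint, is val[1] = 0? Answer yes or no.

no

Trace (9 dequeues):
  [1] u=0 | in ⊥ | out 1 | ==
  [2] u=1 | in 4 | out 4 | prev ⊥ | push {}
  [3] u=2 | in ⊥ | out 6 | ==
  [4] u=3 | in ⊤ | out ⊤ | prev 5 | push {}
  [5] u=4 | in ⊥ | out 4 | ==
  [6] u=5 | in ⊥ | out 4 | ==
  [7] u=6 | in ⊥ | out 2 | ==
  [8] u=7 | in ⊤ | out 1 | prev ⊥ | push {1}
  [9] u=1 | in ⊤ | out ⊤ | prev 4 | push {}

Converged values:
  [0] 1
  [1] ⊤
  [2] 6
  [3] ⊤
  [4] 4
  [5] 4
  [6] 2
  [7] 1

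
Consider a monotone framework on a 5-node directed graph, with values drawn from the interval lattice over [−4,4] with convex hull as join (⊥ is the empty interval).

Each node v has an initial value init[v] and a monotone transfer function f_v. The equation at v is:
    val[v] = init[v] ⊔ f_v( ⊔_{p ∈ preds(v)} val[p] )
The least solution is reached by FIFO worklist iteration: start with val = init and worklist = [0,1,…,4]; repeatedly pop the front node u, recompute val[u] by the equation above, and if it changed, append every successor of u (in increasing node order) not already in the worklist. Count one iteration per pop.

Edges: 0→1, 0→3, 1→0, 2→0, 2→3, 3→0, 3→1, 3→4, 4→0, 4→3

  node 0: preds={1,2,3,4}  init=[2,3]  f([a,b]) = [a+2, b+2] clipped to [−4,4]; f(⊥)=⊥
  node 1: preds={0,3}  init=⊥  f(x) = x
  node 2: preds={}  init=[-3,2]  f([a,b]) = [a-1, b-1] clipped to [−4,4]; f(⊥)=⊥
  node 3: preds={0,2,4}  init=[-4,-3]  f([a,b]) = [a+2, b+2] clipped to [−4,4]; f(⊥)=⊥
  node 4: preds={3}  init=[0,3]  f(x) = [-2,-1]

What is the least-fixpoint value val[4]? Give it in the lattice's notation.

[-2,3]

Worklist (8 pops):
  #1 pop 0: in=[-4,3] → [-2,4] (was [2,3]); enqueue []
  #2 pop 1: in=[-4,4] → [-4,4] (was ⊥); enqueue [0]
  #3 pop 2: in=⊥ → [-3,2] (no change)
  #4 pop 3: in=[-3,4] → [-4,4] (was [-4,-3]); enqueue [1]
  #5 pop 4: in=[-4,4] → [-2,3] (was [0,3]); enqueue [3]
  #6 pop 0: in=[-4,4] → [-2,4] (no change)
  #7 pop 1: in=[-4,4] → [-4,4] (no change)
  #8 pop 3: in=[-3,4] → [-4,4] (no change)

Fixpoint:
  val[0] = [-2,4]
  val[1] = [-4,4]
  val[2] = [-3,2]
  val[3] = [-4,4]
  val[4] = [-2,3]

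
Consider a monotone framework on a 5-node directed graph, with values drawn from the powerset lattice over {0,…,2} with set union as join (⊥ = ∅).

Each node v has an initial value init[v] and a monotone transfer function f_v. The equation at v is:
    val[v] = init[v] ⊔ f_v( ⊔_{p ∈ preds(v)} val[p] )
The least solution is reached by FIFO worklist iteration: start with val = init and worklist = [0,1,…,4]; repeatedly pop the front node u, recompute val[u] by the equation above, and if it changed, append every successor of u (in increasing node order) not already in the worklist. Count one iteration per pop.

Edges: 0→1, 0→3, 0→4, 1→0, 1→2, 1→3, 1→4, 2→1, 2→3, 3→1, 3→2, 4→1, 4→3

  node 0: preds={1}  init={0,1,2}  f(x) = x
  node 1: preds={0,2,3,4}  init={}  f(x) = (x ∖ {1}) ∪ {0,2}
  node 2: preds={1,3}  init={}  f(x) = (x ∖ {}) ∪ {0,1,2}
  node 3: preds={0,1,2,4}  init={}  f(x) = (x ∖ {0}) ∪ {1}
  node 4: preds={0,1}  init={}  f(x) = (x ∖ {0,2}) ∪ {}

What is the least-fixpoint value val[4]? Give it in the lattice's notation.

Iteration log — 9 steps:
  step 1. node 0  ⊔preds={}  new={0,1,2}  stable
  step 2. node 1  ⊔preds={0,1,2}  new={0,2}  old={}  +wl: 0
  step 3. node 2  ⊔preds={0,2}  new={0,1,2}  old={}  +wl: 1
  step 4. node 3  ⊔preds={0,1,2}  new={1,2}  old={}  +wl: 2
  step 5. node 4  ⊔preds={0,1,2}  new={1}  old={}  +wl: 3
  step 6. node 0  ⊔preds={0,2}  new={0,1,2}  stable
  step 7. node 1  ⊔preds={0,1,2}  new={0,2}  stable
  step 8. node 2  ⊔preds={0,1,2}  new={0,1,2}  stable
  step 9. node 3  ⊔preds={0,1,2}  new={1,2}  stable

Least fixpoint reached:
  node 0: {0,1,2}
  node 1: {0,2}
  node 2: {0,1,2}
  node 3: {1,2}
  node 4: {1}

{1}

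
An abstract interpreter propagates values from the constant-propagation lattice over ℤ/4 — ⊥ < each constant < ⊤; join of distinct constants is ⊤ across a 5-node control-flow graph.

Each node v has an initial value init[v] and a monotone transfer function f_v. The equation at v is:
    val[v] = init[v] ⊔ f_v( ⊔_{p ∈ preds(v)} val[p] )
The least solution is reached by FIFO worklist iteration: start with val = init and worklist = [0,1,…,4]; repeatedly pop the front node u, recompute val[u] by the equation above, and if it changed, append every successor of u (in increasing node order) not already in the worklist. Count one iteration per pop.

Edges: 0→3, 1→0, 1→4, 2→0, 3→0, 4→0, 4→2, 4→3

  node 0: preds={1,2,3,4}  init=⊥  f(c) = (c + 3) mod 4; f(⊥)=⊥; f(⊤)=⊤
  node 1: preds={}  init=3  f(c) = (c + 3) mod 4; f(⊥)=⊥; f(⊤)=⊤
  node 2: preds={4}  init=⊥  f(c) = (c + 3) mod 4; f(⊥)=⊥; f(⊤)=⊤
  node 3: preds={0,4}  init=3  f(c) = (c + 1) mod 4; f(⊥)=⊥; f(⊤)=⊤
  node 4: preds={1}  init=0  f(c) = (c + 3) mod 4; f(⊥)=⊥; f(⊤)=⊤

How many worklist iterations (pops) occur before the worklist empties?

9

Trace (9 dequeues):
  [1] u=0 | in ⊤ | out ⊤ | prev ⊥ | push {}
  [2] u=1 | in ⊥ | out 3 | ==
  [3] u=2 | in 0 | out 3 | prev ⊥ | push {0}
  [4] u=3 | in ⊤ | out ⊤ | prev 3 | push {}
  [5] u=4 | in 3 | out ⊤ | prev 0 | push {2,3}
  [6] u=0 | in ⊤ | out ⊤ | ==
  [7] u=2 | in ⊤ | out ⊤ | prev 3 | push {0}
  [8] u=3 | in ⊤ | out ⊤ | ==
  [9] u=0 | in ⊤ | out ⊤ | ==

Converged values:
  [0] ⊤
  [1] 3
  [2] ⊤
  [3] ⊤
  [4] ⊤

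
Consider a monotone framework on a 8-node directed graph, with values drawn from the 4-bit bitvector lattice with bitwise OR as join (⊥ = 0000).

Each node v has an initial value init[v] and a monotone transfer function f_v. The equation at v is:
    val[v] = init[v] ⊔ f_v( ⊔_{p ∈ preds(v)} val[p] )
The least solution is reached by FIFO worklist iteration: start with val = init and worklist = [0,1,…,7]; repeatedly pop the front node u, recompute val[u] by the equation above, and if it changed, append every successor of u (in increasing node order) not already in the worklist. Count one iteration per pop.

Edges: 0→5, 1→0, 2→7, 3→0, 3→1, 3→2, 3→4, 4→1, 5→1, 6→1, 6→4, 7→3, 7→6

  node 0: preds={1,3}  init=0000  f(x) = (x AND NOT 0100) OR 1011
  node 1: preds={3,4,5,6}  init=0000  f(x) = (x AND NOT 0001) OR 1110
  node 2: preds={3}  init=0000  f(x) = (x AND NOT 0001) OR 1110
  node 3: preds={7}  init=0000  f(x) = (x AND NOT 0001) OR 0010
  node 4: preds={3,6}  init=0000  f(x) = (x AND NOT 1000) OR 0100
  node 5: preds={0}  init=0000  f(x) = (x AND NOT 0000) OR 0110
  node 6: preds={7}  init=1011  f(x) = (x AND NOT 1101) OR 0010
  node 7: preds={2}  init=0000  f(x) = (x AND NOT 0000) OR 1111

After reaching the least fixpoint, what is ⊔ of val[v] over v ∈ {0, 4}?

1111

Trace (17 dequeues):
  [1] u=0 | in 0000 | out 1011 | prev 0000 | push {}
  [2] u=1 | in 1011 | out 1110 | prev 0000 | push {0}
  [3] u=2 | in 0000 | out 1110 | prev 0000 | push {}
  [4] u=3 | in 0000 | out 0010 | prev 0000 | push {1,2}
  [5] u=4 | in 1011 | out 0111 | prev 0000 | push {}
  [6] u=5 | in 1011 | out 1111 | prev 0000 | push {}
  [7] u=6 | in 0000 | out 1011 | ==
  [8] u=7 | in 1110 | out 1111 | prev 0000 | push {3,6}
  [9] u=0 | in 1110 | out 1011 | ==
  [10] u=1 | in 1111 | out 1110 | ==
  [11] u=2 | in 0010 | out 1110 | ==
  [12] u=3 | in 1111 | out 1110 | prev 0010 | push {0,1,2,4}
  [13] u=6 | in 1111 | out 1011 | ==
  [14] u=0 | in 1110 | out 1011 | ==
  [15] u=1 | in 1111 | out 1110 | ==
  [16] u=2 | in 1110 | out 1110 | ==
  [17] u=4 | in 1111 | out 0111 | ==

Converged values:
  [0] 1011
  [1] 1110
  [2] 1110
  [3] 1110
  [4] 0111
  [5] 1111
  [6] 1011
  [7] 1111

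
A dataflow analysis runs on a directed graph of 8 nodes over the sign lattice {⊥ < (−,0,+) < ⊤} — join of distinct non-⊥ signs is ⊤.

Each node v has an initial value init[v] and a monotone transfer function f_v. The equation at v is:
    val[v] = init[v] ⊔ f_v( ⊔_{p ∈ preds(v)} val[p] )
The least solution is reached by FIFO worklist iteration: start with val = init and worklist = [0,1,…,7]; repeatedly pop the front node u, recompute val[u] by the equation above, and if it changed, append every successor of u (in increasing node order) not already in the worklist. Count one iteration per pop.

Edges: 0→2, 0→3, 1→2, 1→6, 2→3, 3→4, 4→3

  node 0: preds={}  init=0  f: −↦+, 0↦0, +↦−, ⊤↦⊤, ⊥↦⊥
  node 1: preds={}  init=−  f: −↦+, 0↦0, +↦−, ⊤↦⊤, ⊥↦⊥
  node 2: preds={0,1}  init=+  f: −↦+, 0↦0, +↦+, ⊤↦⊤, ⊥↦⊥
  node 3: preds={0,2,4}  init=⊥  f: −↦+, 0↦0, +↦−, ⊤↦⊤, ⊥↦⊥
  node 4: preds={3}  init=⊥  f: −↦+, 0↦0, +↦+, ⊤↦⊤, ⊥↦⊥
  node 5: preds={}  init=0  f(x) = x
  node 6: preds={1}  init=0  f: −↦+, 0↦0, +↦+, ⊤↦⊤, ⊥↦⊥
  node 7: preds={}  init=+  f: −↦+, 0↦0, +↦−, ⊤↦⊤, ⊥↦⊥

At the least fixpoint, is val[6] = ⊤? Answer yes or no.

yes

Iteration log — 9 steps:
  step 1. node 0  ⊔preds=⊥  new=0  stable
  step 2. node 1  ⊔preds=⊥  new=−  stable
  step 3. node 2  ⊔preds=⊤  new=⊤  old=+  +wl: 
  step 4. node 3  ⊔preds=⊤  new=⊤  old=⊥  +wl: 
  step 5. node 4  ⊔preds=⊤  new=⊤  old=⊥  +wl: 3
  step 6. node 5  ⊔preds=⊥  new=0  stable
  step 7. node 6  ⊔preds=−  new=⊤  old=0  +wl: 
  step 8. node 7  ⊔preds=⊥  new=+  stable
  step 9. node 3  ⊔preds=⊤  new=⊤  stable

Least fixpoint reached:
  node 0: 0
  node 1: −
  node 2: ⊤
  node 3: ⊤
  node 4: ⊤
  node 5: 0
  node 6: ⊤
  node 7: +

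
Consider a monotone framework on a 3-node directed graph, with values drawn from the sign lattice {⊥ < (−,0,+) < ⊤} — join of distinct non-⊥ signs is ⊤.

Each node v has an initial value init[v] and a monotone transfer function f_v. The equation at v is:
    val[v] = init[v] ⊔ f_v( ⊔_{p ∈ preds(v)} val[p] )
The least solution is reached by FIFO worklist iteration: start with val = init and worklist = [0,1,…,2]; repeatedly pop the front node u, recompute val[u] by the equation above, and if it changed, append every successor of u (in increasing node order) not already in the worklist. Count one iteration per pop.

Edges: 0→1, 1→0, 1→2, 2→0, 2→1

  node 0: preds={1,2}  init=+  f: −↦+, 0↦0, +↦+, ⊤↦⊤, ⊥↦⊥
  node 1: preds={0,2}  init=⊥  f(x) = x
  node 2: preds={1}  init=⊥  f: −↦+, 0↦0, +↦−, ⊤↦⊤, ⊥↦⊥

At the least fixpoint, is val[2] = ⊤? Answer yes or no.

Trace (9 dequeues):
  [1] u=0 | in ⊥ | out + | ==
  [2] u=1 | in + | out + | prev ⊥ | push {0}
  [3] u=2 | in + | out − | prev ⊥ | push {1}
  [4] u=0 | in ⊤ | out ⊤ | prev + | push {}
  [5] u=1 | in ⊤ | out ⊤ | prev + | push {0,2}
  [6] u=0 | in ⊤ | out ⊤ | ==
  [7] u=2 | in ⊤ | out ⊤ | prev − | push {0,1}
  [8] u=0 | in ⊤ | out ⊤ | ==
  [9] u=1 | in ⊤ | out ⊤ | ==

Converged values:
  [0] ⊤
  [1] ⊤
  [2] ⊤

yes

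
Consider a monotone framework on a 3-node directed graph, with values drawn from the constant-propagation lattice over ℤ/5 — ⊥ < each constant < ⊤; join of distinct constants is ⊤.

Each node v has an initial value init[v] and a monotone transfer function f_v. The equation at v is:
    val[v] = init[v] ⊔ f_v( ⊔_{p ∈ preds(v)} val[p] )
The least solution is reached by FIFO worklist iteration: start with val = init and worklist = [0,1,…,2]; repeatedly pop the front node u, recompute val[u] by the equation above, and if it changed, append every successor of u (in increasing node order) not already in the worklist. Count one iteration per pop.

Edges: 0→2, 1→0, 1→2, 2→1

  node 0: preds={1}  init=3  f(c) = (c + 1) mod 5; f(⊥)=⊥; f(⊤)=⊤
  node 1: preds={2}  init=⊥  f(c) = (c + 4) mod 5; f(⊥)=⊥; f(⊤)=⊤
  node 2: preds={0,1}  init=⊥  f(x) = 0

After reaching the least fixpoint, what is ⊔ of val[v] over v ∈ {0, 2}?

⊤

Iteration log — 6 steps:
  step 1. node 0  ⊔preds=⊥  new=3  stable
  step 2. node 1  ⊔preds=⊥  new=⊥  stable
  step 3. node 2  ⊔preds=3  new=0  old=⊥  +wl: 1
  step 4. node 1  ⊔preds=0  new=4  old=⊥  +wl: 0,2
  step 5. node 0  ⊔preds=4  new=⊤  old=3  +wl: 
  step 6. node 2  ⊔preds=⊤  new=0  stable

Least fixpoint reached:
  node 0: ⊤
  node 1: 4
  node 2: 0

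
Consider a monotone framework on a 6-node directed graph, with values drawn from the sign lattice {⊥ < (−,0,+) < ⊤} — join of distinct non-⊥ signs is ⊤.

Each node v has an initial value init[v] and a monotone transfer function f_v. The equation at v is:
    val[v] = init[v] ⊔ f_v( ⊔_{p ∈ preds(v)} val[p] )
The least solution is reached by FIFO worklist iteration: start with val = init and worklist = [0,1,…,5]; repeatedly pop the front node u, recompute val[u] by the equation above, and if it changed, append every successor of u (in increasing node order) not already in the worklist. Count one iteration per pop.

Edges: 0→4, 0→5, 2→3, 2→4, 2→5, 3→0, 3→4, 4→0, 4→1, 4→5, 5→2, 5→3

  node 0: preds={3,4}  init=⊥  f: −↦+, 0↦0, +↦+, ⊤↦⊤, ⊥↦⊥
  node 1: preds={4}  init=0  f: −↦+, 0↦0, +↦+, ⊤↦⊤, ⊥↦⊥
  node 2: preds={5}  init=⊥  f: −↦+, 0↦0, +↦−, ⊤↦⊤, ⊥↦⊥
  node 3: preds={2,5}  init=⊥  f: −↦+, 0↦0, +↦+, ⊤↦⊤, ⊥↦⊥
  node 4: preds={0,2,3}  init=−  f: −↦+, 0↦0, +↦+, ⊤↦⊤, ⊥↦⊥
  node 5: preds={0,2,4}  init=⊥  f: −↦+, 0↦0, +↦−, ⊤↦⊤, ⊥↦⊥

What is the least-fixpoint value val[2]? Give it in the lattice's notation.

⊤

Worklist (13 pops):
  #1 pop 0: in=− → + (was ⊥); enqueue []
  #2 pop 1: in=− → ⊤ (was 0); enqueue []
  #3 pop 2: in=⊥ → ⊥ (no change)
  #4 pop 3: in=⊥ → ⊥ (no change)
  #5 pop 4: in=+ → ⊤ (was −); enqueue [0,1]
  #6 pop 5: in=⊤ → ⊤ (was ⊥); enqueue [2,3]
  #7 pop 0: in=⊤ → ⊤ (was +); enqueue [4,5]
  #8 pop 1: in=⊤ → ⊤ (no change)
  #9 pop 2: in=⊤ → ⊤ (was ⊥); enqueue []
  #10 pop 3: in=⊤ → ⊤ (was ⊥); enqueue [0]
  #11 pop 4: in=⊤ → ⊤ (no change)
  #12 pop 5: in=⊤ → ⊤ (no change)
  #13 pop 0: in=⊤ → ⊤ (no change)

Fixpoint:
  val[0] = ⊤
  val[1] = ⊤
  val[2] = ⊤
  val[3] = ⊤
  val[4] = ⊤
  val[5] = ⊤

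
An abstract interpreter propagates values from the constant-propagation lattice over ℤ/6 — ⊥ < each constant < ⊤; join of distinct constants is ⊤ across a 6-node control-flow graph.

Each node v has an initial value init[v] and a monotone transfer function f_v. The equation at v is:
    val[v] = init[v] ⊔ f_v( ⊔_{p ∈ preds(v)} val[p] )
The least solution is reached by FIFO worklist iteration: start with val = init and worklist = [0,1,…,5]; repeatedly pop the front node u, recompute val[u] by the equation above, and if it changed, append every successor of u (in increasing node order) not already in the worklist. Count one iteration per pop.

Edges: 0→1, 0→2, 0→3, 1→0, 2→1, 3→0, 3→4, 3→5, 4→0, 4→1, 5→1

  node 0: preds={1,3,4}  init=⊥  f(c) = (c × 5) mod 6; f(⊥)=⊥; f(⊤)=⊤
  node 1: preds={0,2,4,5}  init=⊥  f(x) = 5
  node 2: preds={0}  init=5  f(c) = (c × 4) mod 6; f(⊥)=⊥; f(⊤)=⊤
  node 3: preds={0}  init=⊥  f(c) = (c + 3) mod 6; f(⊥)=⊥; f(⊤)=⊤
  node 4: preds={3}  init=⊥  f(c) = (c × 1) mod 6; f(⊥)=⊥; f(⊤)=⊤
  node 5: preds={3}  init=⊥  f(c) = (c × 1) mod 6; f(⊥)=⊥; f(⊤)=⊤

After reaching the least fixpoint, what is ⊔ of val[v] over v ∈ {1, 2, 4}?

⊤

Trace (22 dequeues):
  [1] u=0 | in ⊥ | out ⊥ | ==
  [2] u=1 | in 5 | out 5 | prev ⊥ | push {0}
  [3] u=2 | in ⊥ | out 5 | ==
  [4] u=3 | in ⊥ | out ⊥ | ==
  [5] u=4 | in ⊥ | out ⊥ | ==
  [6] u=5 | in ⊥ | out ⊥ | ==
  [7] u=0 | in 5 | out 1 | prev ⊥ | push {1,2,3}
  [8] u=1 | in ⊤ | out 5 | ==
  [9] u=2 | in 1 | out ⊤ | prev 5 | push {1}
  [10] u=3 | in 1 | out 4 | prev ⊥ | push {0,4,5}
  [11] u=1 | in ⊤ | out 5 | ==
  [12] u=0 | in ⊤ | out ⊤ | prev 1 | push {1,2,3}
  [13] u=4 | in 4 | out 4 | prev ⊥ | push {0}
  [14] u=5 | in 4 | out 4 | prev ⊥ | push {}
  [15] u=1 | in ⊤ | out 5 | ==
  [16] u=2 | in ⊤ | out ⊤ | ==
  [17] u=3 | in ⊤ | out ⊤ | prev 4 | push {4,5}
  [18] u=0 | in ⊤ | out ⊤ | ==
  [19] u=4 | in ⊤ | out ⊤ | prev 4 | push {0,1}
  [20] u=5 | in ⊤ | out ⊤ | prev 4 | push {}
  [21] u=0 | in ⊤ | out ⊤ | ==
  [22] u=1 | in ⊤ | out 5 | ==

Converged values:
  [0] ⊤
  [1] 5
  [2] ⊤
  [3] ⊤
  [4] ⊤
  [5] ⊤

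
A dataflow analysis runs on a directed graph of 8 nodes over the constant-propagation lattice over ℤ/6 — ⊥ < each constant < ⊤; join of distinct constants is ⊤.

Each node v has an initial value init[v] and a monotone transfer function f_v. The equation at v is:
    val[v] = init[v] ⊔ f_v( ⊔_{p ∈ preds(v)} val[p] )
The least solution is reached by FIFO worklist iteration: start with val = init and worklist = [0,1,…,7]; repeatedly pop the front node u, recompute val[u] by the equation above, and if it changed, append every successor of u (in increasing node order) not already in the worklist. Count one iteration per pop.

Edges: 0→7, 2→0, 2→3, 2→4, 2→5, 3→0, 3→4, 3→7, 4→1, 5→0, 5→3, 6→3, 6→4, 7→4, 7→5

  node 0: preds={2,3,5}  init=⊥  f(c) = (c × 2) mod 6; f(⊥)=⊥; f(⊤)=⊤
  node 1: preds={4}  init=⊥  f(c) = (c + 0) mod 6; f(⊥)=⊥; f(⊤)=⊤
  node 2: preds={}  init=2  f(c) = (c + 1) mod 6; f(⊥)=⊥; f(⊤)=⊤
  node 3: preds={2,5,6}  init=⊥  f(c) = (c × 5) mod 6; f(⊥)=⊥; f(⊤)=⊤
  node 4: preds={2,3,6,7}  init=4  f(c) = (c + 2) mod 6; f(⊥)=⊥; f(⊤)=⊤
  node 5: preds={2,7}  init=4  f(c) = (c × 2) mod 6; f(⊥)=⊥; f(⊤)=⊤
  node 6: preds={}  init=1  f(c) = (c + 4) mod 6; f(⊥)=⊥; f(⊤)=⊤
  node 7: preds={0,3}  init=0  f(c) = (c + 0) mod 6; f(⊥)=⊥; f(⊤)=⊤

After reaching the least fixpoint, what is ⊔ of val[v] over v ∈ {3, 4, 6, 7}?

⊤

Trace (13 dequeues):
  [1] u=0 | in ⊤ | out ⊤ | prev ⊥ | push {}
  [2] u=1 | in 4 | out 4 | prev ⊥ | push {}
  [3] u=2 | in ⊥ | out 2 | ==
  [4] u=3 | in ⊤ | out ⊤ | prev ⊥ | push {0}
  [5] u=4 | in ⊤ | out ⊤ | prev 4 | push {1}
  [6] u=5 | in ⊤ | out ⊤ | prev 4 | push {3}
  [7] u=6 | in ⊥ | out 1 | ==
  [8] u=7 | in ⊤ | out ⊤ | prev 0 | push {4,5}
  [9] u=0 | in ⊤ | out ⊤ | ==
  [10] u=1 | in ⊤ | out ⊤ | prev 4 | push {}
  [11] u=3 | in ⊤ | out ⊤ | ==
  [12] u=4 | in ⊤ | out ⊤ | ==
  [13] u=5 | in ⊤ | out ⊤ | ==

Converged values:
  [0] ⊤
  [1] ⊤
  [2] 2
  [3] ⊤
  [4] ⊤
  [5] ⊤
  [6] 1
  [7] ⊤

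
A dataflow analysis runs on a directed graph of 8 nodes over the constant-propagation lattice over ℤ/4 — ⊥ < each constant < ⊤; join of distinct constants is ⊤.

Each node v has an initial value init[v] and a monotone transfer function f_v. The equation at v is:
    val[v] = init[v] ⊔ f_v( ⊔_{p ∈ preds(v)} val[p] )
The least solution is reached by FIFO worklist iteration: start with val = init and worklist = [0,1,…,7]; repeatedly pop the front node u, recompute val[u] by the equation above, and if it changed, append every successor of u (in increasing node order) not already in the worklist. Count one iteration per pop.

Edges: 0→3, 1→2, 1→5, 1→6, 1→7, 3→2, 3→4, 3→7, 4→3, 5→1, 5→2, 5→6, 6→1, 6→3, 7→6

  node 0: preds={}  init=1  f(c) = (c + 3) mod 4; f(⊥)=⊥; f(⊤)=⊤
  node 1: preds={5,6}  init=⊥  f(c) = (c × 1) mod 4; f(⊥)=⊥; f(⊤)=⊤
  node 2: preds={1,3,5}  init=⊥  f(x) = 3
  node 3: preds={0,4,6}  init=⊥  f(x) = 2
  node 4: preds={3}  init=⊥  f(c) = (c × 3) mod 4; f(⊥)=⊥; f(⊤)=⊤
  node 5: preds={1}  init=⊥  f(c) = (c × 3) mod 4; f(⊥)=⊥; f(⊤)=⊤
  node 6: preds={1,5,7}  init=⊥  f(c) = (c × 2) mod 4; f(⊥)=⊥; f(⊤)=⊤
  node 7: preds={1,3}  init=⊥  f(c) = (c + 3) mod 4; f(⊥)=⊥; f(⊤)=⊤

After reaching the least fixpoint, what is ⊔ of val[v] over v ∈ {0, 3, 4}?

⊤

Trace (26 dequeues):
  [1] u=0 | in ⊥ | out 1 | ==
  [2] u=1 | in ⊥ | out ⊥ | ==
  [3] u=2 | in ⊥ | out 3 | prev ⊥ | push {}
  [4] u=3 | in 1 | out 2 | prev ⊥ | push {2}
  [5] u=4 | in 2 | out 2 | prev ⊥ | push {3}
  [6] u=5 | in ⊥ | out ⊥ | ==
  [7] u=6 | in ⊥ | out ⊥ | ==
  [8] u=7 | in 2 | out 1 | prev ⊥ | push {6}
  [9] u=2 | in 2 | out 3 | ==
  [10] u=3 | in ⊤ | out 2 | ==
  [11] u=6 | in 1 | out 2 | prev ⊥ | push {1,3}
  [12] u=1 | in 2 | out 2 | prev ⊥ | push {2,5,6,7}
  [13] u=3 | in ⊤ | out 2 | ==
  [14] u=2 | in 2 | out 3 | ==
  [15] u=5 | in 2 | out 2 | prev ⊥ | push {1,2}
  [16] u=6 | in ⊤ | out ⊤ | prev 2 | push {3}
  [17] u=7 | in 2 | out 1 | ==
  [18] u=1 | in ⊤ | out ⊤ | prev 2 | push {5,6,7}
  [19] u=2 | in ⊤ | out 3 | ==
  [20] u=3 | in ⊤ | out 2 | ==
  [21] u=5 | in ⊤ | out ⊤ | prev 2 | push {1,2}
  [22] u=6 | in ⊤ | out ⊤ | ==
  [23] u=7 | in ⊤ | out ⊤ | prev 1 | push {6}
  [24] u=1 | in ⊤ | out ⊤ | ==
  [25] u=2 | in ⊤ | out 3 | ==
  [26] u=6 | in ⊤ | out ⊤ | ==

Converged values:
  [0] 1
  [1] ⊤
  [2] 3
  [3] 2
  [4] 2
  [5] ⊤
  [6] ⊤
  [7] ⊤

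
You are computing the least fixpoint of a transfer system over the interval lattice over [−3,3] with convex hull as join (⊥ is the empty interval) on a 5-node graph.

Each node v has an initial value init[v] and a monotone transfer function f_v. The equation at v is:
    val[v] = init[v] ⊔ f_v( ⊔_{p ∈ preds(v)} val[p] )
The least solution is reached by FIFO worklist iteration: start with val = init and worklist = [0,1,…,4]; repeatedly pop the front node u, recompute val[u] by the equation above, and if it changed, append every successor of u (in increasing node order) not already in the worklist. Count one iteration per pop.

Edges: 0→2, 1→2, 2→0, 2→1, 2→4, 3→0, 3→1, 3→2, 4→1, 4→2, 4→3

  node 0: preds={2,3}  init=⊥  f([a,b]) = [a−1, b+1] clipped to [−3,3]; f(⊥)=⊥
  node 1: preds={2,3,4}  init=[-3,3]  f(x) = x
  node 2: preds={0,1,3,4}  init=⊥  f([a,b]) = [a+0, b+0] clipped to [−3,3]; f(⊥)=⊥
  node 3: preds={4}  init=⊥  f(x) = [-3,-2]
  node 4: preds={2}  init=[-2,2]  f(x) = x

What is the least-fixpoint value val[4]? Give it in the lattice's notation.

[-3,3]

Worklist (9 pops):
  #1 pop 0: in=⊥ → ⊥ (no change)
  #2 pop 1: in=[-2,2] → [-3,3] (no change)
  #3 pop 2: in=[-3,3] → [-3,3] (was ⊥); enqueue [0,1]
  #4 pop 3: in=[-2,2] → [-3,-2] (was ⊥); enqueue [2]
  #5 pop 4: in=[-3,3] → [-3,3] (was [-2,2]); enqueue [3]
  #6 pop 0: in=[-3,3] → [-3,3] (was ⊥); enqueue []
  #7 pop 1: in=[-3,3] → [-3,3] (no change)
  #8 pop 2: in=[-3,3] → [-3,3] (no change)
  #9 pop 3: in=[-3,3] → [-3,-2] (no change)

Fixpoint:
  val[0] = [-3,3]
  val[1] = [-3,3]
  val[2] = [-3,3]
  val[3] = [-3,-2]
  val[4] = [-3,3]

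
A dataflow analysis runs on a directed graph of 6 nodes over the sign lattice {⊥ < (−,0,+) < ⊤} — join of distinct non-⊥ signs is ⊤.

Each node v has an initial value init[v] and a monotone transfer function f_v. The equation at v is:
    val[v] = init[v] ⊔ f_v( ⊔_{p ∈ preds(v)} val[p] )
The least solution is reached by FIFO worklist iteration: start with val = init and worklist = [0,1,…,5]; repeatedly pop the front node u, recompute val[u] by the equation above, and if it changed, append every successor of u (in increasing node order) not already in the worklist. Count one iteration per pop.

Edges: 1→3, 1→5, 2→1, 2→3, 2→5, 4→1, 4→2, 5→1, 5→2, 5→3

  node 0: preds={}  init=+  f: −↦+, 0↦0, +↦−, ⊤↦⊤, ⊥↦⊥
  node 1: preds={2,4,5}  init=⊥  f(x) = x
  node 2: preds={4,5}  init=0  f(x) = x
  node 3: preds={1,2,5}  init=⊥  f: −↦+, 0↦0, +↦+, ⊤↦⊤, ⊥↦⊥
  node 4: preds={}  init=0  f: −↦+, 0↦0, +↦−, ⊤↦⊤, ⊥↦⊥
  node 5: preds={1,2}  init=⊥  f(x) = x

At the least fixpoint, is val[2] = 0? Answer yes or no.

Iteration log — 9 steps:
  step 1. node 0  ⊔preds=⊥  new=+  stable
  step 2. node 1  ⊔preds=0  new=0  old=⊥  +wl: 
  step 3. node 2  ⊔preds=0  new=0  stable
  step 4. node 3  ⊔preds=0  new=0  old=⊥  +wl: 
  step 5. node 4  ⊔preds=⊥  new=0  stable
  step 6. node 5  ⊔preds=0  new=0  old=⊥  +wl: 1,2,3
  step 7. node 1  ⊔preds=0  new=0  stable
  step 8. node 2  ⊔preds=0  new=0  stable
  step 9. node 3  ⊔preds=0  new=0  stable

Least fixpoint reached:
  node 0: +
  node 1: 0
  node 2: 0
  node 3: 0
  node 4: 0
  node 5: 0

yes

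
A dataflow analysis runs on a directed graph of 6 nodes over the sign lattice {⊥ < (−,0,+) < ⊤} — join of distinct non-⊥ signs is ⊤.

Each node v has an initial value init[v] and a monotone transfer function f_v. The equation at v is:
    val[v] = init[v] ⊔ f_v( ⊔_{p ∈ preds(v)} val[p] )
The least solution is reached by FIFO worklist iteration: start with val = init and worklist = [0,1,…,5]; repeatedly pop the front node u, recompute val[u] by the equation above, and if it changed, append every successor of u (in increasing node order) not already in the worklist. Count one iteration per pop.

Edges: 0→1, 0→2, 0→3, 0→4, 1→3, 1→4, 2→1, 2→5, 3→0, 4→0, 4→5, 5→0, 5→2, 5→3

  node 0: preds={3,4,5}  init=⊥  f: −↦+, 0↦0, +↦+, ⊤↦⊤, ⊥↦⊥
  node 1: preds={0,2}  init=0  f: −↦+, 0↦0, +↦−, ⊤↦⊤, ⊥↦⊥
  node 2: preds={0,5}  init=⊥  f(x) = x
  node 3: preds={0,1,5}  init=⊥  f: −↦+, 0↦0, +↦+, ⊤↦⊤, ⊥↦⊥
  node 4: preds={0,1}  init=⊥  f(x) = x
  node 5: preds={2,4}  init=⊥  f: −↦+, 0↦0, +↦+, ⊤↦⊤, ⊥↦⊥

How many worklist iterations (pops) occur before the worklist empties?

12

Trace (12 dequeues):
  [1] u=0 | in ⊥ | out ⊥ | ==
  [2] u=1 | in ⊥ | out 0 | ==
  [3] u=2 | in ⊥ | out ⊥ | ==
  [4] u=3 | in 0 | out 0 | prev ⊥ | push {0}
  [5] u=4 | in 0 | out 0 | prev ⊥ | push {}
  [6] u=5 | in 0 | out 0 | prev ⊥ | push {2,3}
  [7] u=0 | in 0 | out 0 | prev ⊥ | push {1,4}
  [8] u=2 | in 0 | out 0 | prev ⊥ | push {5}
  [9] u=3 | in 0 | out 0 | ==
  [10] u=1 | in 0 | out 0 | ==
  [11] u=4 | in 0 | out 0 | ==
  [12] u=5 | in 0 | out 0 | ==

Converged values:
  [0] 0
  [1] 0
  [2] 0
  [3] 0
  [4] 0
  [5] 0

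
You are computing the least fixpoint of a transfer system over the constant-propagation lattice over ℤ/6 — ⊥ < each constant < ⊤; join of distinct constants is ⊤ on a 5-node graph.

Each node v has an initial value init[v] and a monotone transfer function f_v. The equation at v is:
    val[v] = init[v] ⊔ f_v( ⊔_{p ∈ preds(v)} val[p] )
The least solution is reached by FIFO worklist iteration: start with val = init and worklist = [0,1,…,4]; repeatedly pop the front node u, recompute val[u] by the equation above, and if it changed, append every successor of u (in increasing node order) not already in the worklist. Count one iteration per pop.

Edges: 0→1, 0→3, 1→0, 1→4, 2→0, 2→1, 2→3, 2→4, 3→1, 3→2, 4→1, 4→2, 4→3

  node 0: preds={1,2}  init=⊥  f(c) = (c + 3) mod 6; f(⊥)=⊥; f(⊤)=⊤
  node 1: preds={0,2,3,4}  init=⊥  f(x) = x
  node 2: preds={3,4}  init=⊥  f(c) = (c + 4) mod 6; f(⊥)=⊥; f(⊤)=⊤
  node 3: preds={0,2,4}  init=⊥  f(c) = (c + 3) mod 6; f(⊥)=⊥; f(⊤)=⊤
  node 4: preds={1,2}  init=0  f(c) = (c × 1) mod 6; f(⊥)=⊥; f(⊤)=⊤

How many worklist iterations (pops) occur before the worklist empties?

12

Iteration log — 12 steps:
  step 1. node 0  ⊔preds=⊥  new=⊥  stable
  step 2. node 1  ⊔preds=0  new=0  old=⊥  +wl: 0
  step 3. node 2  ⊔preds=0  new=4  old=⊥  +wl: 1
  step 4. node 3  ⊔preds=⊤  new=⊤  old=⊥  +wl: 2
  step 5. node 4  ⊔preds=⊤  new=⊤  old=0  +wl: 3
  step 6. node 0  ⊔preds=⊤  new=⊤  old=⊥  +wl: 
  step 7. node 1  ⊔preds=⊤  new=⊤  old=0  +wl: 0,4
  step 8. node 2  ⊔preds=⊤  new=⊤  old=4  +wl: 1
  step 9. node 3  ⊔preds=⊤  new=⊤  stable
  step 10. node 0  ⊔preds=⊤  new=⊤  stable
  step 11. node 4  ⊔preds=⊤  new=⊤  stable
  step 12. node 1  ⊔preds=⊤  new=⊤  stable

Least fixpoint reached:
  node 0: ⊤
  node 1: ⊤
  node 2: ⊤
  node 3: ⊤
  node 4: ⊤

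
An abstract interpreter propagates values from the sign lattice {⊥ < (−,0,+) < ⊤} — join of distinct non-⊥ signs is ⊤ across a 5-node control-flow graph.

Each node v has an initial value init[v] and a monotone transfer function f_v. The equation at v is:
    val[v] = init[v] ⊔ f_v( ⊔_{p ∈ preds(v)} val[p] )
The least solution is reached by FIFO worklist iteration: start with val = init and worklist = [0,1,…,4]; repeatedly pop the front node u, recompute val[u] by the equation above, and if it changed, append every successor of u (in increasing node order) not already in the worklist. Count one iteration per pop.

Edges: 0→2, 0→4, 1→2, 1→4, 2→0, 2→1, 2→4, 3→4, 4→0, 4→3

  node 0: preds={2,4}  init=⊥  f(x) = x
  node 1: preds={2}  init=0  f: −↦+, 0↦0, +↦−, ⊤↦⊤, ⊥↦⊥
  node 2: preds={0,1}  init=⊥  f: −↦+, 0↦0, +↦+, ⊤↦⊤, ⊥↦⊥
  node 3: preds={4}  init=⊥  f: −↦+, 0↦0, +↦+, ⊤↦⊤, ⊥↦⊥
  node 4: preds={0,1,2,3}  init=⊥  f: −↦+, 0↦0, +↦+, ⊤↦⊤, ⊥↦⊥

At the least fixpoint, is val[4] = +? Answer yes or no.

no

Trace (10 dequeues):
  [1] u=0 | in ⊥ | out ⊥ | ==
  [2] u=1 | in ⊥ | out 0 | ==
  [3] u=2 | in 0 | out 0 | prev ⊥ | push {0,1}
  [4] u=3 | in ⊥ | out ⊥ | ==
  [5] u=4 | in 0 | out 0 | prev ⊥ | push {3}
  [6] u=0 | in 0 | out 0 | prev ⊥ | push {2,4}
  [7] u=1 | in 0 | out 0 | ==
  [8] u=3 | in 0 | out 0 | prev ⊥ | push {}
  [9] u=2 | in 0 | out 0 | ==
  [10] u=4 | in 0 | out 0 | ==

Converged values:
  [0] 0
  [1] 0
  [2] 0
  [3] 0
  [4] 0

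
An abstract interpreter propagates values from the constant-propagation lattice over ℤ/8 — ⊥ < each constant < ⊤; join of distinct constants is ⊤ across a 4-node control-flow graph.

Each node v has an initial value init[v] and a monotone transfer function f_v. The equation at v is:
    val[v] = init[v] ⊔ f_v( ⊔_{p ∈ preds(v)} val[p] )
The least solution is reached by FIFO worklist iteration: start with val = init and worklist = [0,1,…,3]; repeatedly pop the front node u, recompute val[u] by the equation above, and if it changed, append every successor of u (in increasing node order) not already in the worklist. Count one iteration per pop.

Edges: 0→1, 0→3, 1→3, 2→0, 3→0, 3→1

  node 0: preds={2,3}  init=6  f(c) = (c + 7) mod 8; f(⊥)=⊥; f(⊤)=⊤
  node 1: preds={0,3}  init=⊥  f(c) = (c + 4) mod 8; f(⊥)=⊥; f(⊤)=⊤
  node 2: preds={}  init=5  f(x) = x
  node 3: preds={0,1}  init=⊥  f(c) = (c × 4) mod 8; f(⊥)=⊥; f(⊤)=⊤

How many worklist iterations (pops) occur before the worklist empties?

6

Trace (6 dequeues):
  [1] u=0 | in 5 | out ⊤ | prev 6 | push {}
  [2] u=1 | in ⊤ | out ⊤ | prev ⊥ | push {}
  [3] u=2 | in ⊥ | out 5 | ==
  [4] u=3 | in ⊤ | out ⊤ | prev ⊥ | push {0,1}
  [5] u=0 | in ⊤ | out ⊤ | ==
  [6] u=1 | in ⊤ | out ⊤ | ==

Converged values:
  [0] ⊤
  [1] ⊤
  [2] 5
  [3] ⊤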